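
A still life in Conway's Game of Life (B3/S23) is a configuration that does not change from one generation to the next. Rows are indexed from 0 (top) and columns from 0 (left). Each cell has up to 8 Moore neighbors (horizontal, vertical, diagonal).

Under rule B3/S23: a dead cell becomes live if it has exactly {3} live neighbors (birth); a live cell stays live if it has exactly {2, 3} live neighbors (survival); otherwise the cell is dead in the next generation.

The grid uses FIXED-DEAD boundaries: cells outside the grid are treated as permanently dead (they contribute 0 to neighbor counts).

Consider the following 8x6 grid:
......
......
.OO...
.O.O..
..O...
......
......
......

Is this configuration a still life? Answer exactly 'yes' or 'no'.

Answer: yes

Derivation:
Compute generation 1 and compare to generation 0 (given above):
Generation 1:
......
......
.OO...
.O.O..
..O...
......
......
......
The grids are IDENTICAL -> still life.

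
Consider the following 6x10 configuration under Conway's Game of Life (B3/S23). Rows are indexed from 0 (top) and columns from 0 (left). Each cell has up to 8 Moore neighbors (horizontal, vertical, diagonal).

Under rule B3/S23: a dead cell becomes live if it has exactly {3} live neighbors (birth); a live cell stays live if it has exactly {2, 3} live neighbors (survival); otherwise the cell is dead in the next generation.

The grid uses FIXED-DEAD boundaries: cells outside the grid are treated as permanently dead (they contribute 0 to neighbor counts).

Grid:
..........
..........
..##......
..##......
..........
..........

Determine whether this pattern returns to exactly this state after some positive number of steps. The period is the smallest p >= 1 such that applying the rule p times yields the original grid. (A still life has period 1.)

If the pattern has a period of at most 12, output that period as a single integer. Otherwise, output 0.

Simulating and comparing each generation to the original:
Gen 0 (original, given above): 4 live cells
Gen 1: 4 live cells, MATCHES original -> period = 1

Answer: 1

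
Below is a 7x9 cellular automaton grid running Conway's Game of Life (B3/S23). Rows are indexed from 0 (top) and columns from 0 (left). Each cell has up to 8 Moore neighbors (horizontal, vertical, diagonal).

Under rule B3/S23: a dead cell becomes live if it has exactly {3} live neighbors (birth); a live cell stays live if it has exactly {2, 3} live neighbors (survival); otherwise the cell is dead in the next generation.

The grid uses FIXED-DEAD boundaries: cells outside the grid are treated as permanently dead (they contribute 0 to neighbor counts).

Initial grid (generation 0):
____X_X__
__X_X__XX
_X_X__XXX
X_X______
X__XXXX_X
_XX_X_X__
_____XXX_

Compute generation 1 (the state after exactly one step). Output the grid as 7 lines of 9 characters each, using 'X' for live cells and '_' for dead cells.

Answer: ___X_X_X_
__X_X___X
_X_X__X_X
X_X_____X
X___X_XX_
_XX______
_____XXX_

Derivation:
Simulating step by step:
Generation 0 (given above): 26 live cells
Generation 1: 22 live cells
(generation 1 grid is the final answer)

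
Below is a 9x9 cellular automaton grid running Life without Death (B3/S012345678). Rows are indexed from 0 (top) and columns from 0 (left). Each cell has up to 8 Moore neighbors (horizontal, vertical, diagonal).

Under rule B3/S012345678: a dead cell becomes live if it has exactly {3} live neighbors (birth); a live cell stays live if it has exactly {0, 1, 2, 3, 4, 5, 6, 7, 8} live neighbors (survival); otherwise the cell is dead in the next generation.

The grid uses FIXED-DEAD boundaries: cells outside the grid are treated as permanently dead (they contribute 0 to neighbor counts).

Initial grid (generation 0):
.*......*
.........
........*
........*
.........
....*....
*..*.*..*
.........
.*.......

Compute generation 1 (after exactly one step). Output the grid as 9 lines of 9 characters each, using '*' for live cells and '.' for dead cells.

Simulating step by step:
Generation 0 (given above): 10 live cells
Generation 1: 11 live cells
(generation 1 grid is the final answer)

Answer: .*......*
.........
........*
........*
.........
....*....
*..***..*
.........
.*.......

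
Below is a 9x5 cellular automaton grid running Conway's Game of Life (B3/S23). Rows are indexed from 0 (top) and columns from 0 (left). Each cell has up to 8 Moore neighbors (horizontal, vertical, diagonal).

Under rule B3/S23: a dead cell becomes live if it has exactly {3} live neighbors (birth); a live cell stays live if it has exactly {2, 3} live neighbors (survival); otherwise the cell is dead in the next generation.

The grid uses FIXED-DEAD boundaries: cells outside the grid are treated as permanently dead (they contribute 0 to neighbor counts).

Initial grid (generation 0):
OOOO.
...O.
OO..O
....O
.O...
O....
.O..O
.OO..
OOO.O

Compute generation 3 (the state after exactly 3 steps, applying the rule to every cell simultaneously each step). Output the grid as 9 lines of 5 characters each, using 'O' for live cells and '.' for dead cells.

Simulating step by step:
Generation 0 (given above): 19 live cells
Generation 1: 17 live cells
.OOO.
...OO
...OO
OO...
.....
OO...
OOO..
.....
O.OO.
Generation 2: 12 live cells
..OOO
.....
..OOO
.....
.....
O.O..
O.O..
O..O.
.....
Generation 3: 7 live cells
(generation 3 grid is the final answer)

Answer: ...O.
.....
...O.
...O.
.....
.....
O.OO.
.O...
.....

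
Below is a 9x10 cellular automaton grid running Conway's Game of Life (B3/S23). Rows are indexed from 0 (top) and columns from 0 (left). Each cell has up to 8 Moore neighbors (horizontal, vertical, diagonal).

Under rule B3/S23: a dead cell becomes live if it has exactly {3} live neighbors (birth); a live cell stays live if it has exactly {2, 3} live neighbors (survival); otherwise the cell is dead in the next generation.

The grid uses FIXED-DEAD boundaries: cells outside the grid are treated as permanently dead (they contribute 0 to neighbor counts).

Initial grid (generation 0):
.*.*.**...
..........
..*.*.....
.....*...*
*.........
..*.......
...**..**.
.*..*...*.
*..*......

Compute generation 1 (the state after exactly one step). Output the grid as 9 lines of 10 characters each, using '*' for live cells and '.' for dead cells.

Simulating step by step:
Generation 0 (given above): 19 live cells
Generation 1: 14 live cells
(generation 1 grid is the final answer)

Answer: ..........
..****....
..........
..........
..........
...*......
..***..**.
..*.*..**.
..........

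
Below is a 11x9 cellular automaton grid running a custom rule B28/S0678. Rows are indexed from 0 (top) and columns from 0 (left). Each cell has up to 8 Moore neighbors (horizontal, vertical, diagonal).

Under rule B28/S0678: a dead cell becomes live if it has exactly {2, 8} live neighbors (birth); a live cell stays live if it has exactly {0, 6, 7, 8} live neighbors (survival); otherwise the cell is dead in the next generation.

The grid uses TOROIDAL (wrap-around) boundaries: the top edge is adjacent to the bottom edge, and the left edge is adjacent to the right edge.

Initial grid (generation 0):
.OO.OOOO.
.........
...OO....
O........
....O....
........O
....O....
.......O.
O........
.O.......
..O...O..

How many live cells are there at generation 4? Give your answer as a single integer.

Simulating step by step:
Generation 0 (given above): 17 live cells
Generation 1: 22 live cells
.........
.O.....O.
.........
O....O...
O...O...O
...OOO..O
....O..OO
.......OO
.O......O
O.O......
O...O....
Generation 2: 21 live cells
OO......O
.O.....O.
OO....O.O
.O..O....
.O....OO.
......O..
.........
......O..
..O......
...O.....
...OO...O
Generation 3: 15 live cells
...OO....
......O..
.....O...
....O....
O.O......
.....O...
.....OOO.
......O..
...O.....
.........
.O.....O.
Generation 4: 29 live cells
..O..OOO.
...O.....
....O.O..
.O.O.O...
OOOOOO...
.O..O..OO
....O....
....O....
...O.....
..O......
.OOOO..O.
Population at generation 4: 29

Answer: 29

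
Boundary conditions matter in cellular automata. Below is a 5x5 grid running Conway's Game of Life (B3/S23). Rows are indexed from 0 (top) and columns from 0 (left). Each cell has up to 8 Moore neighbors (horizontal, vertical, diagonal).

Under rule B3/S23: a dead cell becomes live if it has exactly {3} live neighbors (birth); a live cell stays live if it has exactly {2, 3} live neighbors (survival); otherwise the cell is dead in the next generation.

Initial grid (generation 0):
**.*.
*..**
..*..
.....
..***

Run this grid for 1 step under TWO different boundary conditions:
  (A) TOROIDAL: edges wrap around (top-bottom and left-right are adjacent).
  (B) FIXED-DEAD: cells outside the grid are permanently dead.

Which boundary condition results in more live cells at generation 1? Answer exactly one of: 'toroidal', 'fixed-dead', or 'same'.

Under TOROIDAL boundary, generation 1:
.*...
*..*.
...**
..*..
*****
Population = 11

Under FIXED-DEAD boundary, generation 1:
*****
*..**
...*.
..*..
...*.
Population = 11

Comparison: toroidal=11, fixed-dead=11 -> same

Answer: same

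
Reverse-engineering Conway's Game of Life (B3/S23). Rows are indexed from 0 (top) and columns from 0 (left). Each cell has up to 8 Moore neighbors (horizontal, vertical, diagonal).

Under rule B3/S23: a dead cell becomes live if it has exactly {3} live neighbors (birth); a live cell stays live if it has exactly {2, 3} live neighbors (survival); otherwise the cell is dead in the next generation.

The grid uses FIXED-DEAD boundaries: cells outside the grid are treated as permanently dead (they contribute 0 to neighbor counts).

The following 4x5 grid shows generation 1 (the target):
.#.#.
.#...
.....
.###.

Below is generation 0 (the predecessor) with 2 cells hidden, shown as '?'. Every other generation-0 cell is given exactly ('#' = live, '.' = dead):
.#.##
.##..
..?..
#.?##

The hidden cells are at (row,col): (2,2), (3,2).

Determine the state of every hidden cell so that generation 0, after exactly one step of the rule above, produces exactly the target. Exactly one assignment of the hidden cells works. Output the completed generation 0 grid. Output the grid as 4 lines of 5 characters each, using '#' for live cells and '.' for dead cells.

Answer: .#.##
.##..
..#..
#.###

Derivation:
Hidden generation-0 cells (in order): (2,2), (3,2).
A hidden cell only influences target cells in its own 3x3 neighborhood. Try each of the 2^2 = 4 assignments, step the completed generation 0 forward once under B3/S23, and compare with the target:
  (2,2)=. (3,2)=. -> step gives (1,2)='#' but target has '.' -> reject
  (2,2)=. (3,2)=# -> step gives (1,2)='#' but target has '.' -> reject
  (2,2)=# (3,2)=. -> step gives (2,2)='#' but target has '.' -> reject
  (2,2)=# (3,2)=# -> step reproduces the target at every cell -> ACCEPT
Unique solution: (2,2)=live, (3,2)=live.
Check: live-neighbor counts of every cell in the completed generation 0:
22421
23442
25452
03231
Applying B3/S23 to generation 0 with these counts gives:
.#.#.
.#...
.....
.###.
which matches the target exactly.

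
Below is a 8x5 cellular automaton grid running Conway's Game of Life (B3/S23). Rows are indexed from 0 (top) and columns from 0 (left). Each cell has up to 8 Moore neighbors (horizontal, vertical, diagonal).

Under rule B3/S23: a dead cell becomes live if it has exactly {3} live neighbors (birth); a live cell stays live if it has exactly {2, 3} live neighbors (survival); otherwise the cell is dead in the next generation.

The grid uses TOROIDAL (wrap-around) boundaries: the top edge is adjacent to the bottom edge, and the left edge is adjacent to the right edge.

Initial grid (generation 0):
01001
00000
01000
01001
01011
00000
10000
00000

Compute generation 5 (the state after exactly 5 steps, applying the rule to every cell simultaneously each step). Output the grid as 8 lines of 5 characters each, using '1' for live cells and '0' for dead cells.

Answer: 00000
00000
00000
01110
10000
01000
11000
00001

Derivation:
Simulating step by step:
Generation 0 (given above): 9 live cells
Generation 1: 11 live cells
00000
10000
10000
01011
00111
10001
00000
10000
Generation 2: 9 live cells
00000
00000
11000
01000
01100
10001
10001
00000
Generation 3: 8 live cells
00000
00000
11000
00000
01100
00011
10001
00000
Generation 4: 11 live cells
00000
00000
00000
10100
00110
01111
10011
00000
Generation 5: 8 live cells
(generation 5 grid is the final answer)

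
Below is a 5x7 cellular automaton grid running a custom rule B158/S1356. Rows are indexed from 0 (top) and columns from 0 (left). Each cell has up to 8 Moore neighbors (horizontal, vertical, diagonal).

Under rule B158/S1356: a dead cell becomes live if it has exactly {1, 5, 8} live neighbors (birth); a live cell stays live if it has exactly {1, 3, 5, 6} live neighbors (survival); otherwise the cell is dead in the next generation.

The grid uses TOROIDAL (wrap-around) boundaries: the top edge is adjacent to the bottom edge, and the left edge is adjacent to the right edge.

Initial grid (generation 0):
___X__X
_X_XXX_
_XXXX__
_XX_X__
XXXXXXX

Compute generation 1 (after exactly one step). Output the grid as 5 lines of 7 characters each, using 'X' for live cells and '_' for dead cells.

Simulating step by step:
Generation 0 (given above): 20 live cells
Generation 1: 17 live cells
(generation 1 grid is the final answer)

Answer: X__X___
___XXX_
__XXX_X
XX_XXX_
__XX__X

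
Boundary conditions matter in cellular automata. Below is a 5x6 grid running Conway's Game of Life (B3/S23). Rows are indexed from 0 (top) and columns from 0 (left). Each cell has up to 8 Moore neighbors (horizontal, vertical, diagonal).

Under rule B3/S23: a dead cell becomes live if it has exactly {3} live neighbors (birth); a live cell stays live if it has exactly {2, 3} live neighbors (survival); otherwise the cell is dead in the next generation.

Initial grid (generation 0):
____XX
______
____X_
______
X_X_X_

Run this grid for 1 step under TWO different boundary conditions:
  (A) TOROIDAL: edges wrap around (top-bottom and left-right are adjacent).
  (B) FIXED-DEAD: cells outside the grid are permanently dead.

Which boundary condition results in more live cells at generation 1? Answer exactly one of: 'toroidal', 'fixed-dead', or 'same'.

Under TOROIDAL boundary, generation 1:
___XXX
____XX
______
___X_X
___XX_
Population = 9

Under FIXED-DEAD boundary, generation 1:
______
____XX
______
___X__
______
Population = 3

Comparison: toroidal=9, fixed-dead=3 -> toroidal

Answer: toroidal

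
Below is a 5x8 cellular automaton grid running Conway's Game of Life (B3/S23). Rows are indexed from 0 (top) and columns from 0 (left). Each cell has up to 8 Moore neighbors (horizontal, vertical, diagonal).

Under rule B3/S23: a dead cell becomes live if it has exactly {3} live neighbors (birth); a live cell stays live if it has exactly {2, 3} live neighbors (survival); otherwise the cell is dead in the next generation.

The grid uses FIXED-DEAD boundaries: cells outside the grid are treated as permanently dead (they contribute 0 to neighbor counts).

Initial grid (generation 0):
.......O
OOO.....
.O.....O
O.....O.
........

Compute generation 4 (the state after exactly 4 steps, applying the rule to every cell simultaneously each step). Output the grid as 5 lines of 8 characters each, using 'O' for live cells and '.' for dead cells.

Answer: ..OO....
O.OO....
.OO.....
........
........

Derivation:
Simulating step by step:
Generation 0 (given above): 8 live cells
Generation 1: 5 live cells
.O......
OOO.....
..O.....
........
........
Generation 2: 6 live cells
OOO.....
O.O.....
..O.....
........
........
Generation 3: 6 live cells
O.O.....
O.OO....
.O......
........
........
Generation 4: 7 live cells
(generation 4 grid is the final answer)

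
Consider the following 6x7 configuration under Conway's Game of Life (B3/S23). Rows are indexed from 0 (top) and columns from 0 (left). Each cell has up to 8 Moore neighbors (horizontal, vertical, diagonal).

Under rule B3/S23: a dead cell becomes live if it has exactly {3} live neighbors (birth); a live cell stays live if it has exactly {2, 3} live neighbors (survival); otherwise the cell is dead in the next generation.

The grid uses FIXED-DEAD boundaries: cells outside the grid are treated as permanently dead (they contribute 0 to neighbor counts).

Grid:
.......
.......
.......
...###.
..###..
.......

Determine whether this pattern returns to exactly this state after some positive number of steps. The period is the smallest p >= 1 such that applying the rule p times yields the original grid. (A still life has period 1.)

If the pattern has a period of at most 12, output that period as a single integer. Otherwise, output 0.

Answer: 2

Derivation:
Simulating and comparing each generation to the original:
Gen 0 (original, given above): 6 live cells
Gen 1: 6 live cells, differs from original
Gen 2: 6 live cells, MATCHES original -> period = 2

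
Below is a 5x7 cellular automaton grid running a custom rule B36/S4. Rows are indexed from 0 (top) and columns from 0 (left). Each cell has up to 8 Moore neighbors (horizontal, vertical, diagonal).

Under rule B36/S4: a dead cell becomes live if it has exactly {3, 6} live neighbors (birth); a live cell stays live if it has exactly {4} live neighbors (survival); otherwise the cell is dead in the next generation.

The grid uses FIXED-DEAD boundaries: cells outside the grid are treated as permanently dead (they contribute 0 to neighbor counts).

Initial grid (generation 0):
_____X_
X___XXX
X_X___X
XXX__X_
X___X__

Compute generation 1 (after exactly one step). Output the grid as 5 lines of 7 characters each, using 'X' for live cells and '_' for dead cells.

Answer: ____X_X
_X___X_
_X_XX__
___X___
_______

Derivation:
Simulating step by step:
Generation 0 (given above): 14 live cells
Generation 1: 8 live cells
(generation 1 grid is the final answer)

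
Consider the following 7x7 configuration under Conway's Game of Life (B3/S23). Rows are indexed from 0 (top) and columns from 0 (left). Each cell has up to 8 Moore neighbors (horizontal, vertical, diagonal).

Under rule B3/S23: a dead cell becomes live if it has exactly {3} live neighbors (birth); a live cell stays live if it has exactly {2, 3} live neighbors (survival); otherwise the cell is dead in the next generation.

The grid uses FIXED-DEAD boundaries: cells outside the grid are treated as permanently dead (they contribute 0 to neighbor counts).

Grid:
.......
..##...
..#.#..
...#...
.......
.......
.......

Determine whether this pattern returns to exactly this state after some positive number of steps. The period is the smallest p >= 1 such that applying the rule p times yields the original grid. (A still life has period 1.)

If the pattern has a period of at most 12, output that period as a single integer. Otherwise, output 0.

Simulating and comparing each generation to the original:
Gen 0 (original, given above): 5 live cells
Gen 1: 5 live cells, MATCHES original -> period = 1

Answer: 1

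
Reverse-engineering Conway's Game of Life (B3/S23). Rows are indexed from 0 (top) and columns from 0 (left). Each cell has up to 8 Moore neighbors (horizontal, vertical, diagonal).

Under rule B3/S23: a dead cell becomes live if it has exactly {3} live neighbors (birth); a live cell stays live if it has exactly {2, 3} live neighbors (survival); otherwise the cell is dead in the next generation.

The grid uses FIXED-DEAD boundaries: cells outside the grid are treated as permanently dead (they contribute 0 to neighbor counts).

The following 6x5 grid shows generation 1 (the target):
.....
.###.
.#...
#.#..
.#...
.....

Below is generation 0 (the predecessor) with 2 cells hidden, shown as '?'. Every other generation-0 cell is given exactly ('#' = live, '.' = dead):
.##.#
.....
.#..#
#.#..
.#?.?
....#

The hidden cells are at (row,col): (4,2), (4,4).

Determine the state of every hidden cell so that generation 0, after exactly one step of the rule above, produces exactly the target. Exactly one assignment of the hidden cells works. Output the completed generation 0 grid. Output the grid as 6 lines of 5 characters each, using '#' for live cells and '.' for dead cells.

Hidden generation-0 cells (in order): (4,2), (4,4).
A hidden cell only influences target cells in its own 3x3 neighborhood. Try each of the 2^2 = 4 assignments, step the completed generation 0 forward once under B3/S23, and compare with the target:
  (4,2)=. (4,4)=. -> step reproduces the target at every cell -> ACCEPT
  (4,2)=. (4,4)=# -> step gives (3,3)='#' but target has '.' -> reject
  (4,2)=# (4,4)=. -> step gives (3,3)='#' but target has '.' -> reject
  (4,2)=# (4,4)=# -> step gives (4,2)='#' but target has '.' -> reject
Unique solution: (4,2)=dead, (4,4)=dead.
Check: live-neighbor counts of every cell in the completed generation 0:
11120
23332
22220
24221
22221
11110
Applying B3/S23 to generation 0 with these counts gives:
.....
.###.
.#...
#.#..
.#...
.....
which matches the target exactly.

Answer: .##.#
.....
.#..#
#.#..
.#...
....#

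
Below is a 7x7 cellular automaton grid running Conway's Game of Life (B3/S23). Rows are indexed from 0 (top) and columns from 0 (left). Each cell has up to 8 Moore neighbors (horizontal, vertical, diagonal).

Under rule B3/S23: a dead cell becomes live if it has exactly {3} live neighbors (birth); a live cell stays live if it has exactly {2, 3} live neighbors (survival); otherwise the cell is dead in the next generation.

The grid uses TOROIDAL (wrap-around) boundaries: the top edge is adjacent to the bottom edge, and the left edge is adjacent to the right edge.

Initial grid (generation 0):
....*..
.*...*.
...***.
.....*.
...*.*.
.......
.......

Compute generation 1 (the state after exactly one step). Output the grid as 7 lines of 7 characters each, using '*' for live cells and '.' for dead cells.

Simulating step by step:
Generation 0 (given above): 9 live cells
Generation 1: 8 live cells
(generation 1 grid is the final answer)

Answer: .......
...*.*.
.....**
...*.**
....*..
.......
.......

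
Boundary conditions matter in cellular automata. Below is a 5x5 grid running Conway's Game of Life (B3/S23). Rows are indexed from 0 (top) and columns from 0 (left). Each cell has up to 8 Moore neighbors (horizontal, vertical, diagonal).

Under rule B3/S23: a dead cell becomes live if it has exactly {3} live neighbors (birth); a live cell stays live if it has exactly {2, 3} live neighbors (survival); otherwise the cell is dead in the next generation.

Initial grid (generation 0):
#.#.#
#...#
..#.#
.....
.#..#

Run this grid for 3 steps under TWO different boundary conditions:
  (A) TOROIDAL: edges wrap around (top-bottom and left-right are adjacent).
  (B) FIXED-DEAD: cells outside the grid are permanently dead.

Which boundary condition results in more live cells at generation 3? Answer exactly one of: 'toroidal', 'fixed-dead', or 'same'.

Under TOROIDAL boundary, generation 3:
#....
....#
#...#
.#...
#####
Population = 10

Under FIXED-DEAD boundary, generation 3:
...#.
..#.#
..#.#
.....
.....
Population = 5

Comparison: toroidal=10, fixed-dead=5 -> toroidal

Answer: toroidal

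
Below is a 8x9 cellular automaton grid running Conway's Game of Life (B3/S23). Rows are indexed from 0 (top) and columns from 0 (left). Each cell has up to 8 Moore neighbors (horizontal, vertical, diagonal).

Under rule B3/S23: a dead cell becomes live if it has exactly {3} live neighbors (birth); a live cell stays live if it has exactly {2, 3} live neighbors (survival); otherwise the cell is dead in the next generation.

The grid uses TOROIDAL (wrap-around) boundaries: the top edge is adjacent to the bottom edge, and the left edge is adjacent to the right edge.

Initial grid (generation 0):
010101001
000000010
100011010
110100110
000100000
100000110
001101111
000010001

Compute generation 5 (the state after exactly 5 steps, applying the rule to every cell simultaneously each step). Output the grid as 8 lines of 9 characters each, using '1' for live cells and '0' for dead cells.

Answer: 000000010
000000111
000000011
100000010
010001101
100010001
100011000
000000001

Derivation:
Simulating step by step:
Generation 0 (given above): 26 live cells
Generation 1: 31 live cells
100010011
100001010
110011010
111101110
111000000
001111000
100111000
000000001
Generation 2: 19 live cells
100000110
000001010
000100010
000101010
100000001
100001000
001001000
000101010
Generation 3: 21 live cells
000011010
000000010
000000011
000010110
100010101
110000001
000001000
000011011
Generation 4: 19 live cells
000011010
000000010
000000001
100000100
010000100
010001011
000011110
000000011
Generation 5: 19 live cells
(generation 5 grid is the final answer)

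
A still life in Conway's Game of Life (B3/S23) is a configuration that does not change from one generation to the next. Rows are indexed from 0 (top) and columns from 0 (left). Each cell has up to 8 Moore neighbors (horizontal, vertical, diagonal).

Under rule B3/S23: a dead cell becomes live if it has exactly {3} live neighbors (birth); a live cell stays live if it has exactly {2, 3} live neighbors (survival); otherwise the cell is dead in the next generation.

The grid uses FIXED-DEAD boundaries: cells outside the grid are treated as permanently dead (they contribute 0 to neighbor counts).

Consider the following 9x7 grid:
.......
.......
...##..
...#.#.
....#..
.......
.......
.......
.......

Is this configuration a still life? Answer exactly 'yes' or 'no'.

Compute generation 1 and compare to generation 0 (given above):
Generation 1:
.......
.......
...##..
...#.#.
....#..
.......
.......
.......
.......
The grids are IDENTICAL -> still life.

Answer: yes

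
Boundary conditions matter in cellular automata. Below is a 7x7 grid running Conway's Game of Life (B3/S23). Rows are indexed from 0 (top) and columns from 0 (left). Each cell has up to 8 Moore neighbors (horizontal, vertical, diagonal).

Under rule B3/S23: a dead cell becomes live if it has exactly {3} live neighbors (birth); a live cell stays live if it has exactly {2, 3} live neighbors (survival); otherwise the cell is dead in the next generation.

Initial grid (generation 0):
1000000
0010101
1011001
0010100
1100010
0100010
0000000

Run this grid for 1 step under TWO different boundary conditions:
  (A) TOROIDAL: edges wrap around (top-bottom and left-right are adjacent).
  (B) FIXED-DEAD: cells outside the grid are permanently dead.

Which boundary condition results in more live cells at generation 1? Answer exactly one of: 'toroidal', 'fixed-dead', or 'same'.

Answer: toroidal

Derivation:
Under TOROIDAL boundary, generation 1:
0000000
0010011
1010101
0010110
1110111
1100001
0000000
Population = 19

Under FIXED-DEAD boundary, generation 1:
0000000
0010010
0010100
1010110
1110110
1100000
0000000
Population = 15

Comparison: toroidal=19, fixed-dead=15 -> toroidal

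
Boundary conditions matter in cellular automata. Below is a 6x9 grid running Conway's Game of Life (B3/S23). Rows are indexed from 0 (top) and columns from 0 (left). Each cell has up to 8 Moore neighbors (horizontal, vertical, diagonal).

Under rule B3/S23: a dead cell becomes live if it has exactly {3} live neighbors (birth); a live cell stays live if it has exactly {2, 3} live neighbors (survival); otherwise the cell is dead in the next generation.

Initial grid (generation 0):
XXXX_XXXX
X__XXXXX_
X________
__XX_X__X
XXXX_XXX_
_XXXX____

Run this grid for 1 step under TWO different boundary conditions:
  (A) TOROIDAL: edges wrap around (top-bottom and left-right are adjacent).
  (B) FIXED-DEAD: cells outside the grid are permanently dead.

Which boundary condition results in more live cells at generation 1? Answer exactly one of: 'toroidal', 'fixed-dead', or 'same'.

Answer: fixed-dead

Derivation:
Under TOROIDAL boundary, generation 1:
_________
___X_____
XXX____X_
___X_X_XX
X____XXXX
_________
Population = 14

Under FIXED-DEAD boundary, generation 1:
XXXX____X
X__X____X
_XX____X_
X__X_X_X_
X____XXX_
X___XXX__
Population = 23

Comparison: toroidal=14, fixed-dead=23 -> fixed-dead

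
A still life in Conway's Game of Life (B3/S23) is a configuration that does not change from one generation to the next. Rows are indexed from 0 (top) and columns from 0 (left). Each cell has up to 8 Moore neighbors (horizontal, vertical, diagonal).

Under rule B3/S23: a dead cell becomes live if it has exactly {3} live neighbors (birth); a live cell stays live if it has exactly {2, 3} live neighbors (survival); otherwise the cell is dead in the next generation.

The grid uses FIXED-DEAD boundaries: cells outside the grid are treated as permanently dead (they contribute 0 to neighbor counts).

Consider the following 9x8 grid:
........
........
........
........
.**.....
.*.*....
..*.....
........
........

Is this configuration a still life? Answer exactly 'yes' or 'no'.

Compute generation 1 and compare to generation 0 (given above):
Generation 1:
........
........
........
........
.**.....
.*.*....
..*.....
........
........
The grids are IDENTICAL -> still life.

Answer: yes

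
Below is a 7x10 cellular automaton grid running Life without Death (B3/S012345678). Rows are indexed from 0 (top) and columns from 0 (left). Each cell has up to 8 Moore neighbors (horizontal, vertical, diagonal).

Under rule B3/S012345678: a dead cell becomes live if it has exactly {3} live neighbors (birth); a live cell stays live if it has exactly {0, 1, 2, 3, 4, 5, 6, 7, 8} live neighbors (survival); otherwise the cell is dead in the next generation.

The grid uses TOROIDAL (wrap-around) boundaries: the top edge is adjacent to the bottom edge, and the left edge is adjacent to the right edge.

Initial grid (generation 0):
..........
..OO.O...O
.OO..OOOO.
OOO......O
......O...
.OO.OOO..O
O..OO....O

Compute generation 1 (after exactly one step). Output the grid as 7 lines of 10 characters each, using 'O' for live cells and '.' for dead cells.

Answer: O.O......O
.OOOOO.OOO
.OO.OOOOO.
OOO..O..OO
...O..O..O
.OO.OOO..O
OOOOO....O

Derivation:
Simulating step by step:
Generation 0 (given above): 25 live cells
Generation 1: 39 live cells
(generation 1 grid is the final answer)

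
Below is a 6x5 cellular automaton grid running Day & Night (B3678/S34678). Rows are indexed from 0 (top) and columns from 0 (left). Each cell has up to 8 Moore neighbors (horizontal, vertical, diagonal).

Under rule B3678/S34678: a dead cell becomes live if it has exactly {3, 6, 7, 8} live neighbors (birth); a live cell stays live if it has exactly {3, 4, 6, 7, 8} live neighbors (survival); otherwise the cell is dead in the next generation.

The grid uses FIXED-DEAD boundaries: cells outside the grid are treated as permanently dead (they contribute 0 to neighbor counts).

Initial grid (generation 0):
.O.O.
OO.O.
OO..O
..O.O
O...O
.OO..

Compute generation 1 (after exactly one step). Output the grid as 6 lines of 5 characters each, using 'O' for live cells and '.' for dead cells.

Simulating step by step:
Generation 0 (given above): 14 live cells
Generation 1: 8 live cells
(generation 1 grid is the final answer)

Answer: O....
OO..O
OO...
O....
..O..
.....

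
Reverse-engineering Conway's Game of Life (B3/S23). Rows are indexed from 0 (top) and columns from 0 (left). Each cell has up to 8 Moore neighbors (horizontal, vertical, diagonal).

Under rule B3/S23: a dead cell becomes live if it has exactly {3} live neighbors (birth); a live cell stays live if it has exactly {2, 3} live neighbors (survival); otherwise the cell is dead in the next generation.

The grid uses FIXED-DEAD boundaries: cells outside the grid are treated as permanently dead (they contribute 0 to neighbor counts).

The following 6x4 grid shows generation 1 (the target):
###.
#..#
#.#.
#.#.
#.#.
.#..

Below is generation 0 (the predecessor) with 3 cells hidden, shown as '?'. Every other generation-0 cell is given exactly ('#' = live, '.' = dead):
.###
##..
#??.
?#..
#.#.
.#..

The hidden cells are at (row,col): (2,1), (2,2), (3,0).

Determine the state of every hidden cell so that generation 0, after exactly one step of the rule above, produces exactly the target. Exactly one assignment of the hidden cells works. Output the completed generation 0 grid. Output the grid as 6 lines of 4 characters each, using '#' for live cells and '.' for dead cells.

Hidden generation-0 cells (in order): (2,1), (2,2), (3,0).
A hidden cell only influences target cells in its own 3x3 neighborhood. Try each of the 2^3 = 8 assignments, step the completed generation 0 forward once under B3/S23, and compare with the target:
  (2,1)=. (2,2)=. (3,0)=. -> step gives (1,3)='.' but target has '#' -> reject
  (2,1)=. (2,2)=. (3,0)=# -> step gives (1,3)='.' but target has '#' -> reject
  (2,1)=. (2,2)=# (3,0)=. -> step reproduces the target at every cell -> ACCEPT
  (2,1)=. (2,2)=# (3,0)=# -> step gives (2,0)='.' but target has '#' -> reject
  (2,1)=# (2,2)=. (3,0)=. -> step gives (1,0)='.' but target has '#' -> reject
  (2,1)=# (2,2)=. (3,0)=# -> step gives (1,0)='.' but target has '#' -> reject
  (2,1)=# (2,2)=# (3,0)=. -> step gives (1,0)='.' but target has '#' -> reject
  (2,1)=# (2,2)=# (3,0)=# -> step gives (1,0)='.' but target has '#' -> reject
Unique solution: (2,1)=dead, (2,2)=live, (3,0)=dead.
Check: live-neighbor counts of every cell in the completed generation 0:
3331
3553
3521
3432
2421
2221
Applying B3/S23 to generation 0 with these counts gives:
###.
#..#
#.#.
#.#.
#.#.
.#..
which matches the target exactly.

Answer: .###
##..
#.#.
.#..
#.#.
.#..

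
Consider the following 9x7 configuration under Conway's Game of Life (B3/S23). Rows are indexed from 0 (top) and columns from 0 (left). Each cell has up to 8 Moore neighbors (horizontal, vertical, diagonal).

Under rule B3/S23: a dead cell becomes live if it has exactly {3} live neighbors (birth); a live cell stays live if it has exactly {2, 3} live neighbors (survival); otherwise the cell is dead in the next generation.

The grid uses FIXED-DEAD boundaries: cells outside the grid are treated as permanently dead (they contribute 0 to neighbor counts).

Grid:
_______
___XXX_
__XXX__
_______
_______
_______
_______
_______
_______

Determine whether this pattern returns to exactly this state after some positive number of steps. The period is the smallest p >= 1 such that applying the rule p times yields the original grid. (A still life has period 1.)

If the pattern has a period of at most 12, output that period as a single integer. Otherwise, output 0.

Answer: 2

Derivation:
Simulating and comparing each generation to the original:
Gen 0 (original, given above): 6 live cells
Gen 1: 6 live cells, differs from original
Gen 2: 6 live cells, MATCHES original -> period = 2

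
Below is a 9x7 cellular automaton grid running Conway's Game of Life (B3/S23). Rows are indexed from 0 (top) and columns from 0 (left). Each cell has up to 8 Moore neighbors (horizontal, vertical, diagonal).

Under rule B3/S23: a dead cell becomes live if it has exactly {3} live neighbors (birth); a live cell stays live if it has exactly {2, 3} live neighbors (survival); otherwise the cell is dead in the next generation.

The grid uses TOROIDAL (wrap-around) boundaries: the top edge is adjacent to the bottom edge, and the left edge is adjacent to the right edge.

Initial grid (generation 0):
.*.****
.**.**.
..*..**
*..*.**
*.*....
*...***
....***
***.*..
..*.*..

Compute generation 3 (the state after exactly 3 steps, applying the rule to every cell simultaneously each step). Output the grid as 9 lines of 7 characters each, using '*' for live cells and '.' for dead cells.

Answer: **.....
****...
.......
***.*.*
*....**
*..*...
.**....
**..*..
..*..*.

Derivation:
Simulating step by step:
Generation 0 (given above): 31 live cells
Generation 1: 21 live cells
**....*
.*.....
..*....
*.****.
...*...
**.**..
.......
***.*.*
......*
Generation 2: 23 live cells
.*....*
.**....
..*.*..
.**.*..
*....**
..***..
....***
**...**
..*....
Generation 3: 23 live cells
(generation 3 grid is the final answer)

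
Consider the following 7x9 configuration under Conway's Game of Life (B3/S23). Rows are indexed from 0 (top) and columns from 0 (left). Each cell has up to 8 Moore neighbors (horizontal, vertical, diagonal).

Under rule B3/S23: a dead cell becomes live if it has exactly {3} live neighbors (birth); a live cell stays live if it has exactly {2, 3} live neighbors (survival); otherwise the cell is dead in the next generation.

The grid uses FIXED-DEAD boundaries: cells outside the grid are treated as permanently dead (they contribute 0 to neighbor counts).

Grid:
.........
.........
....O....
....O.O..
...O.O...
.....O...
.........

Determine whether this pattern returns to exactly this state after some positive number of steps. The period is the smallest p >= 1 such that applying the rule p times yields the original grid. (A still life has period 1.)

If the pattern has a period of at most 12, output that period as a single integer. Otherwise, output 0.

Simulating and comparing each generation to the original:
Gen 0 (original, given above): 6 live cells
Gen 1: 6 live cells, differs from original
Gen 2: 6 live cells, MATCHES original -> period = 2

Answer: 2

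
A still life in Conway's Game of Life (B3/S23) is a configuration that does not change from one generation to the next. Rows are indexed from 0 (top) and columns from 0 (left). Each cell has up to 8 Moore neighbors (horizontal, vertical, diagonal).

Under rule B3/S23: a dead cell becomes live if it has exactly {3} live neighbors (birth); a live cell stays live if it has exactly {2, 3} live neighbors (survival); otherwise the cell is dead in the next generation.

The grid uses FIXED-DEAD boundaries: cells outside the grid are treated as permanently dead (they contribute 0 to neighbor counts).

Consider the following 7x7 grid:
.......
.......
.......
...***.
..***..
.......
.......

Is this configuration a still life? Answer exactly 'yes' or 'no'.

Compute generation 1 and compare to generation 0 (given above):
Generation 1:
.......
.......
....*..
..*..*.
..*..*.
...*...
.......
Cell (2,4) differs: gen0=0 vs gen1=1 -> NOT a still life.

Answer: no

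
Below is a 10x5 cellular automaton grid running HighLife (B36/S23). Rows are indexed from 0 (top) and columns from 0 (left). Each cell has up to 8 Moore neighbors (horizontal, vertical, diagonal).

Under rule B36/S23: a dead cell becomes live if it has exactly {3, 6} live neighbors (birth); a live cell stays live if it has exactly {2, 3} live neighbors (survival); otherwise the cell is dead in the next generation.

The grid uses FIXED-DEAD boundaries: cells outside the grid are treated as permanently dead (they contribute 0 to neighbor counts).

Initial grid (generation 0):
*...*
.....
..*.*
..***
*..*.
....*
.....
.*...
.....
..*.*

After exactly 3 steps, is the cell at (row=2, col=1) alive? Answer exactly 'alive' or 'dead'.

Simulating step by step:
Generation 0 (given above): 13 live cells
Generation 1: 7 live cells
.....
...*.
..*.*
.**.*
..*..
.....
.....
.....
.....
.....
Generation 2: 9 live cells
.....
...*.
.**.*
.**..
.***.
.....
.....
.....
.....
.....
Generation 3: 7 live cells
.....
..**.
.*...
*....
.*.*.
..*..
.....
.....
.....
.....

Cell (2,1) at generation 3: 1 -> alive

Answer: alive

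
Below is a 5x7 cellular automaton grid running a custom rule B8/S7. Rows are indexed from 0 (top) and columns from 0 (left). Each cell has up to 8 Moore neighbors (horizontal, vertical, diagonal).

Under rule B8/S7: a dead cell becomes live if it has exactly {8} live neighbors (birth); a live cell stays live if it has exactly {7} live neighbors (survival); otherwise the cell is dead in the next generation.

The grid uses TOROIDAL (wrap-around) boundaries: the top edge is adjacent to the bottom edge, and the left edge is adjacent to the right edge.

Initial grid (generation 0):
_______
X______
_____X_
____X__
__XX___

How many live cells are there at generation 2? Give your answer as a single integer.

Answer: 0

Derivation:
Simulating step by step:
Generation 0 (given above): 5 live cells
Generation 1: 0 live cells
_______
_______
_______
_______
_______
Generation 2: 0 live cells
_______
_______
_______
_______
_______
Population at generation 2: 0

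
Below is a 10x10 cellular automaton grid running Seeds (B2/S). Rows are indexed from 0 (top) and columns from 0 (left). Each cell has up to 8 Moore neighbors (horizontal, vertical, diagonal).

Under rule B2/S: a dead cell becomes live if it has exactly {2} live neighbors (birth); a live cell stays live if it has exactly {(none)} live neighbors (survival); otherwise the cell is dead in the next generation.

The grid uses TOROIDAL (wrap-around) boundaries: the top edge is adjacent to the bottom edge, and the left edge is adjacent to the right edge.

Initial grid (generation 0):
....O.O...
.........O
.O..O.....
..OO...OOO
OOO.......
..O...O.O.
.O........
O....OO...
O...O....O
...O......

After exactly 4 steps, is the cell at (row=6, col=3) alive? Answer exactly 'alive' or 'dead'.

Simulating step by step:
Generation 0 (given above): 24 live cells
Generation 1: 20 live cells
...O.O....
O..OO.....
.......O..
....O.....
......O...
...O...O.O
O.O......O
....O.....
.O.O..O...
O........O
Generation 2: 29 live cells
.OO.......
..O..OO...
.....O....
.....OOO..
...OOO.OO.
.OO...O...
.O..O.....
.....O...O
..O.OO...O
.O.O.OO...
Generation 3: 16 live cells
O......O..
...OO.....
..........
...O......
.O........
O.......O.
...O..O...
.OO...O.O.
.O......O.
..........
Generation 4: 25 live cells
...OO.....
..........
..O.......
..O.......
O.O......O
.OO....O.O
O....O..O.
O..O.O...O
O........O
OO.....OOO

Cell (6,3) at generation 4: 0 -> dead

Answer: dead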